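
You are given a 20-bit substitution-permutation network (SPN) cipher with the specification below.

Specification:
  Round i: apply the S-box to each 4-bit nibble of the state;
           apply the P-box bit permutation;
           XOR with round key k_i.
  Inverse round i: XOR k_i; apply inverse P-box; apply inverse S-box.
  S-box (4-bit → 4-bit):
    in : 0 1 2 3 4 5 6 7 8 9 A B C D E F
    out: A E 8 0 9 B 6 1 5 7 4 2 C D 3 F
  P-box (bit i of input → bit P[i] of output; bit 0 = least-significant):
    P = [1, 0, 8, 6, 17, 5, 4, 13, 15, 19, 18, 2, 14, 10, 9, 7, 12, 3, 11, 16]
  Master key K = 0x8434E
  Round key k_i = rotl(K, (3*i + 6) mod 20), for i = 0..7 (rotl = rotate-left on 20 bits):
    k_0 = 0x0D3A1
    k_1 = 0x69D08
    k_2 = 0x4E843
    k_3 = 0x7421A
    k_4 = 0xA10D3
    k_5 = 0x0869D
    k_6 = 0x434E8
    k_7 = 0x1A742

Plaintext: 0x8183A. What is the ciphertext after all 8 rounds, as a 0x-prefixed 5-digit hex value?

s_0 = plaintext = 0x8183A
s_1 = Round(s_0, k_0) = 0x44C21
s_2 = Round(s_1, k_1) = 0x3ECCD
s_3 = Round(s_2, k_2) = 0x08D15
s_4 = Round(s_3, k_3) = 0x2A065
s_5 = Round(s_4, k_4) = 0x312A4
s_6 = Round(s_5, k_5) = 0x0804B
s_7 = Round(s_6, k_6) = 0xF56E5
s_8 = Round(s_7, k_7) = 0xEFBA9

0xEFBA9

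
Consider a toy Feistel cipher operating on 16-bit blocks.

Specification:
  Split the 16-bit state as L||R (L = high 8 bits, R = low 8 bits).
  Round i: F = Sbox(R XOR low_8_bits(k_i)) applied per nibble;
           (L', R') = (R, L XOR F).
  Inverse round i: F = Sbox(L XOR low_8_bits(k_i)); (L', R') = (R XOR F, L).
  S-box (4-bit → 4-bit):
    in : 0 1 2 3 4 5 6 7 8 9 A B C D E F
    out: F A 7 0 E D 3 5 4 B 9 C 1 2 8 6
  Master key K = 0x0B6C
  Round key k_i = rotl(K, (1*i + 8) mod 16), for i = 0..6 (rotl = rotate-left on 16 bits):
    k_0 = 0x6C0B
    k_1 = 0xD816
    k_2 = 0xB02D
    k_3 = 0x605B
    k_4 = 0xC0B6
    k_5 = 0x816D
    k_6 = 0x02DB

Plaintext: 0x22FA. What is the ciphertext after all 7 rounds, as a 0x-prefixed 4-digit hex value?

0xFB6A

s_0 = plaintext = 0x22FA
s_1 = Round(s_0, k_0) = 0xFA48
s_2 = Round(s_1, k_1) = 0x4822
s_3 = Round(s_2, k_2) = 0x22BE
s_4 = Round(s_3, k_3) = 0xBEAF
s_5 = Round(s_4, k_4) = 0xAF15
s_6 = Round(s_5, k_5) = 0x15FB
s_7 = Round(s_6, k_6) = 0xFB6A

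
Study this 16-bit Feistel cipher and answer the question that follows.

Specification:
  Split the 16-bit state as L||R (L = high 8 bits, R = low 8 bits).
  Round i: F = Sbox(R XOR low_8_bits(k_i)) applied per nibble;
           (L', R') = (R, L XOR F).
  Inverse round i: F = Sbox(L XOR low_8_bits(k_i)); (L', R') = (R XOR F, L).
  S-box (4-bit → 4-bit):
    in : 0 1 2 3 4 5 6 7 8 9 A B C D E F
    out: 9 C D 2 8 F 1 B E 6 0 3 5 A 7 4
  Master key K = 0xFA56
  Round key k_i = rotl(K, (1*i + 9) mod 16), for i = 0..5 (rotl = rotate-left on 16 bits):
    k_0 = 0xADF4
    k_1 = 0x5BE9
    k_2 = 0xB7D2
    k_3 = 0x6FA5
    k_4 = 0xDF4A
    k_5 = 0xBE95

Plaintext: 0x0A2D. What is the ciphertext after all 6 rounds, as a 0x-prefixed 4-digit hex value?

s_0 = plaintext = 0x0A2D
s_1 = Round(s_0, k_0) = 0x2DAC
s_2 = Round(s_1, k_1) = 0xACA2
s_3 = Round(s_2, k_2) = 0xA215
s_4 = Round(s_3, k_3) = 0x159B
s_5 = Round(s_4, k_4) = 0x9BB9
s_6 = Round(s_5, k_5) = 0xB94E

0xB94E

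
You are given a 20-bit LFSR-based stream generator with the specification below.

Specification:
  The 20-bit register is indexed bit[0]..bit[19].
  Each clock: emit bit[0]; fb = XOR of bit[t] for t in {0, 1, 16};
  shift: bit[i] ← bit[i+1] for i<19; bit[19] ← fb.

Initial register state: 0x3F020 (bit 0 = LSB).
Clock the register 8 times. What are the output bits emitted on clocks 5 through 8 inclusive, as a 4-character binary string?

reg_0 = 0x3F020
clock 1: out=0, reg = 0x9F810
clock 2: out=0, reg = 0xCFC08
clock 3: out=0, reg = 0x67E04
clock 4: out=0, reg = 0x33F02
clock 5: out=0, reg = 0x19F81
clock 6: out=1, reg = 0x0CFC0
clock 7: out=0, reg = 0x067E0
clock 8: out=0, reg = 0x033F0

0100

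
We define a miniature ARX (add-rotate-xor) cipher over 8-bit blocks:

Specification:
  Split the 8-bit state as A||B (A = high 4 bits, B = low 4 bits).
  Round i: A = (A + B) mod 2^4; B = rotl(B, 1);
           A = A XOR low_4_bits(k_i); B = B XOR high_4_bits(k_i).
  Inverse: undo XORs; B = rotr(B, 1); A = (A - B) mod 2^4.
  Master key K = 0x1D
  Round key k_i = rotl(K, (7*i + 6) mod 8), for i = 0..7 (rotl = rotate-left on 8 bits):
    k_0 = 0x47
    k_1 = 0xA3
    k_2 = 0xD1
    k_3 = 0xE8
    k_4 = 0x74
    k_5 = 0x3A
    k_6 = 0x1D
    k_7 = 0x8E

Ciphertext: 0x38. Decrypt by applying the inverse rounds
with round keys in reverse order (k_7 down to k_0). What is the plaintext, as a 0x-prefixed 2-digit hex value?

0xF8

s_0 = ciphertext = 0x38
s_1 = InvRound(s_0, k_7) = 0xD0
s_2 = InvRound(s_1, k_6) = 0x88
s_3 = InvRound(s_2, k_5) = 0x5D
s_4 = InvRound(s_3, k_4) = 0xC5
s_5 = InvRound(s_4, k_3) = 0x7D
s_6 = InvRound(s_5, k_2) = 0x60
s_7 = InvRound(s_6, k_1) = 0x05
s_8 = InvRound(s_7, k_0) = 0xF8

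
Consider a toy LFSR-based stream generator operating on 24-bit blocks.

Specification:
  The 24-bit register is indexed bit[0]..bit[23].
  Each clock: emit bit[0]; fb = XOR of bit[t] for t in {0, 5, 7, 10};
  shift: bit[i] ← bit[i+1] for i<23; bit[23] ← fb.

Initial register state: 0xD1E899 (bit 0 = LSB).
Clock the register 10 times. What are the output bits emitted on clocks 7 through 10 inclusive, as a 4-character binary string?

reg_0 = 0xD1E899
clock 1: out=1, reg = 0x68F44C
clock 2: out=0, reg = 0xB47A26
clock 3: out=0, reg = 0xDA3D13
clock 4: out=1, reg = 0x6D1E89
clock 5: out=1, reg = 0xB68F44
clock 6: out=0, reg = 0xDB47A2
clock 7: out=0, reg = 0xEDA3D1
clock 8: out=1, reg = 0x76D1E8
clock 9: out=0, reg = 0x3B68F4
clock 10: out=0, reg = 0x1DB47A

0100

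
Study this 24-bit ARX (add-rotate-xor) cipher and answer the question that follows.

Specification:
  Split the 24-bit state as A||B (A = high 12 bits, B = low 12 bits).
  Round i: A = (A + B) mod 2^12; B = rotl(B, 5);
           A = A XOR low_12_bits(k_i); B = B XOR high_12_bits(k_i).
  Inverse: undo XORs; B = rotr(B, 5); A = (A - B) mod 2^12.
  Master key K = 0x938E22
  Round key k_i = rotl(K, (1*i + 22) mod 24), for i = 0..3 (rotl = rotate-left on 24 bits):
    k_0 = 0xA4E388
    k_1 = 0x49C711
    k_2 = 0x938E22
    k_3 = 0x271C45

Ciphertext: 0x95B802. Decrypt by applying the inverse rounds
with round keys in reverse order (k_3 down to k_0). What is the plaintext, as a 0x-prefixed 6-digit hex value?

s_0 = ciphertext = 0x95B802
s_1 = InvRound(s_0, k_3) = 0xB4B9D3
s_2 = InvRound(s_1, k_2) = 0xFE2587
s_3 = InvRound(s_2, k_1) = 0xB6BD88
s_4 = InvRound(s_3, k_0) = 0x5A533E

0x5A533E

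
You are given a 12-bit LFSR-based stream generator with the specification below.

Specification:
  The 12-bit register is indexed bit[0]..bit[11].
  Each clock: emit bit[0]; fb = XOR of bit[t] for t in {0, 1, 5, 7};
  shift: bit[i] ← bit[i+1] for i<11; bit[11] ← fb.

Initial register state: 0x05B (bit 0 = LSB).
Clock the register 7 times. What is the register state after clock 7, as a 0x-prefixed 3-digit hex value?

reg_0 = 0x05B
clock 1: out=1, reg = 0x02D
clock 2: out=1, reg = 0x016
clock 3: out=0, reg = 0x80B
clock 4: out=1, reg = 0x405
clock 5: out=1, reg = 0xA02
clock 6: out=0, reg = 0xD01
clock 7: out=1, reg = 0xE80

0xE80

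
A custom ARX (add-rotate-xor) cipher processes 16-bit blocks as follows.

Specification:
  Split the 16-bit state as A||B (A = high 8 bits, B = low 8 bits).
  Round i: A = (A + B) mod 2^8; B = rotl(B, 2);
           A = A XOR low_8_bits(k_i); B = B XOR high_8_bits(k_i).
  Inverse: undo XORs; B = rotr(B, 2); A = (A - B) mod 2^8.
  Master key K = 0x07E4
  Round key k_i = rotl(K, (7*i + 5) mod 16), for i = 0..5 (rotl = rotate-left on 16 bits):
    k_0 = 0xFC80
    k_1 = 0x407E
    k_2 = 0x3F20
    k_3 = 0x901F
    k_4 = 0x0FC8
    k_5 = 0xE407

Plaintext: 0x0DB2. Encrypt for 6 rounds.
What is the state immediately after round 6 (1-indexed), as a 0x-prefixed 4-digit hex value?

s_0 = plaintext = 0x0DB2
s_1 = Round(s_0, k_0) = 0x3F36
s_2 = Round(s_1, k_1) = 0x0B98
s_3 = Round(s_2, k_2) = 0x835D
s_4 = Round(s_3, k_3) = 0xFFE5
s_5 = Round(s_4, k_4) = 0x2C98
s_6 = Round(s_5, k_5) = 0xC386

0xC386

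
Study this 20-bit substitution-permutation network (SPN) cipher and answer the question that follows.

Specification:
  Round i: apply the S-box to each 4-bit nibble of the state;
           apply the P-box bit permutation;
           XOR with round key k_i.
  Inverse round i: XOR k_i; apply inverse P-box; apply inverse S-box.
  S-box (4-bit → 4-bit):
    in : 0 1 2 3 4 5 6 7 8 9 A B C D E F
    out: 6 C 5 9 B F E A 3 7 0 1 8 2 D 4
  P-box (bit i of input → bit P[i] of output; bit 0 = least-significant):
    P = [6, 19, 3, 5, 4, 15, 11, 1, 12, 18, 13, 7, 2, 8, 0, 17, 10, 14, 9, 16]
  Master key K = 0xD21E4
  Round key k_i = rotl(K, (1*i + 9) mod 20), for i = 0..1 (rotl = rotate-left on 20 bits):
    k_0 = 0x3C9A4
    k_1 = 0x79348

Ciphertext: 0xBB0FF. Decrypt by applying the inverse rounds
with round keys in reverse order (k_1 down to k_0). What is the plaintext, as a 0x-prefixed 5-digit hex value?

0x904ED

s_0 = ciphertext = 0xBB0FF
s_1 = InvRound(s_0, k_1) = 0xF9637
s_2 = InvRound(s_1, k_0) = 0x904ED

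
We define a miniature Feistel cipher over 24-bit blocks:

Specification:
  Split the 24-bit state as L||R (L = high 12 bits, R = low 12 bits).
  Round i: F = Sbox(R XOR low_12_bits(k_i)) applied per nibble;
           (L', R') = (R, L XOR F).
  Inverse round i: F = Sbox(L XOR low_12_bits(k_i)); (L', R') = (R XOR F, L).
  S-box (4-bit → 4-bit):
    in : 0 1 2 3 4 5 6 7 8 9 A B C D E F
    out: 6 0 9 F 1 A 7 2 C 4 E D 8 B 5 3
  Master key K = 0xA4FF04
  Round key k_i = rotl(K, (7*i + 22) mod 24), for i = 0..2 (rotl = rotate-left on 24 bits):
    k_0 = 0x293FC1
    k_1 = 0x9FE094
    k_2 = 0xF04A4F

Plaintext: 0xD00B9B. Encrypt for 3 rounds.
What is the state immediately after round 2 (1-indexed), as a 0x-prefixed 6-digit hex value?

0xCAE365

s_0 = plaintext = 0xD00B9B
s_1 = Round(s_0, k_0) = 0xB9BCAE
s_2 = Round(s_1, k_1) = 0xCAE365
s_3 = Round(s_2, k_2) = 0x365830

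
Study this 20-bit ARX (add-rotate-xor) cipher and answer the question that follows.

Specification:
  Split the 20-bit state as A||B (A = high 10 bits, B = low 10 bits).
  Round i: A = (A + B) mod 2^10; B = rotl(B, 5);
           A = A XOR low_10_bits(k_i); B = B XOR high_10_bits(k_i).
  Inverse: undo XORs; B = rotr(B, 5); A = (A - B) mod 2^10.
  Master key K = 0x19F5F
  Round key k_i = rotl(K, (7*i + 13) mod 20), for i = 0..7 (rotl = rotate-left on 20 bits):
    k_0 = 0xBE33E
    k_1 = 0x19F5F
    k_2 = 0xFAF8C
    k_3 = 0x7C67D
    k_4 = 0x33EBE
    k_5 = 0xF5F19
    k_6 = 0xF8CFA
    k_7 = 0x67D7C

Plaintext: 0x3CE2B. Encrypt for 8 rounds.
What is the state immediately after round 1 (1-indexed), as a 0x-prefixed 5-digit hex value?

s_0 = plaintext = 0x3CE2B
s_1 = Round(s_0, k_0) = 0x08389
s_2 = Round(s_1, k_1) = 0x3D95B
s_3 = Round(s_2, k_2) = 0x77481
s_4 = Round(s_3, k_3) = 0x08DD5
s_5 = Round(s_4, k_4) = 0xD1A61
s_6 = Round(s_5, k_5) = 0xAFBE4
s_7 = Round(s_6, k_6) = 0x9637C
s_8 = Round(s_7, k_7) = 0x2A204

0x08389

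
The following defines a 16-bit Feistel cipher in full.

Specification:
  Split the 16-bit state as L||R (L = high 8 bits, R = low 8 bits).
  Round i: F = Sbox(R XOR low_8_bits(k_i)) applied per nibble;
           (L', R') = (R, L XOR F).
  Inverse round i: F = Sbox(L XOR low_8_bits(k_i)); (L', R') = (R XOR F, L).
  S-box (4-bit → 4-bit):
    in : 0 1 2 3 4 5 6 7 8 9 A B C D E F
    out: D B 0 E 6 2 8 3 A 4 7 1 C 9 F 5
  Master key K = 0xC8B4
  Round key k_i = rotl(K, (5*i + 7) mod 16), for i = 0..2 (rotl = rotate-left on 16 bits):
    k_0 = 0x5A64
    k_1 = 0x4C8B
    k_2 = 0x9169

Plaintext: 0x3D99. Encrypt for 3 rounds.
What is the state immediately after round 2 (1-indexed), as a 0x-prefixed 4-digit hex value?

0x646C

s_0 = plaintext = 0x3D99
s_1 = Round(s_0, k_0) = 0x9964
s_2 = Round(s_1, k_1) = 0x646C
s_3 = Round(s_2, k_2) = 0x6CB6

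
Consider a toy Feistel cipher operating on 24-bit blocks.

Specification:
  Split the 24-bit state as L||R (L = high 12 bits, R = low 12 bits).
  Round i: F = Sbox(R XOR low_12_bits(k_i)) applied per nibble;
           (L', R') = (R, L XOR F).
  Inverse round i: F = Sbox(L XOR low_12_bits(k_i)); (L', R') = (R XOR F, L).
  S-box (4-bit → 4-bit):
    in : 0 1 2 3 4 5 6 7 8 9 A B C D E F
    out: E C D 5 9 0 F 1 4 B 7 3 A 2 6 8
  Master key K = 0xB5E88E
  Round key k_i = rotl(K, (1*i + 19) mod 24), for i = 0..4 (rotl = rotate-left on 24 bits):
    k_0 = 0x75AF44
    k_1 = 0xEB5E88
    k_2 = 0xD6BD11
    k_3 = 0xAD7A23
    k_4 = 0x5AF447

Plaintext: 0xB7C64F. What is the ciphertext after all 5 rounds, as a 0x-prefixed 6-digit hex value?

0x467CF9

s_0 = plaintext = 0xB7C64F
s_1 = Round(s_0, k_0) = 0x64F09F
s_2 = Round(s_1, k_1) = 0x09F08E
s_3 = Round(s_2, k_2) = 0x08E227
s_4 = Round(s_3, k_3) = 0x227467
s_5 = Round(s_4, k_4) = 0x467CF9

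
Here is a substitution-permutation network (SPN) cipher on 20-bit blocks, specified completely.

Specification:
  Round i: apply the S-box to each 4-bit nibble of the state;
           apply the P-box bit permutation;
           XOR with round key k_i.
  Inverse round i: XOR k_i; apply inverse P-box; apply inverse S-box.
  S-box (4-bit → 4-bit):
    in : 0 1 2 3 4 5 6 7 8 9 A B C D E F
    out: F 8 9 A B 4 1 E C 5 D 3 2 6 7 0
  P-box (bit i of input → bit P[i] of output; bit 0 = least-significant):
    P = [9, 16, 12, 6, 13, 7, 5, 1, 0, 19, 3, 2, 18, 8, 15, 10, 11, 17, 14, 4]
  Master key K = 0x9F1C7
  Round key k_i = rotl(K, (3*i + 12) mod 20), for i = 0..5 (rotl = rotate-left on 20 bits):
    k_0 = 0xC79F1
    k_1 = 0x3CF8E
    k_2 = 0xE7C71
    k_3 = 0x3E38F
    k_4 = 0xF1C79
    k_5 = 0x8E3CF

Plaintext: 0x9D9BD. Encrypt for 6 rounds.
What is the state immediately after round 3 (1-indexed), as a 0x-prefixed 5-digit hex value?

0x61030

s_0 = plaintext = 0x9D9BD
s_1 = Round(s_0, k_0) = 0xD8078
s_2 = Round(s_1, k_1) = 0x91B61
s_3 = Round(s_2, k_2) = 0x61030
s_4 = Round(s_3, k_3) = 0xAFD40
s_5 = Round(s_4, k_4) = 0x666A3
s_6 = Round(s_5, k_5) = 0xDCBAC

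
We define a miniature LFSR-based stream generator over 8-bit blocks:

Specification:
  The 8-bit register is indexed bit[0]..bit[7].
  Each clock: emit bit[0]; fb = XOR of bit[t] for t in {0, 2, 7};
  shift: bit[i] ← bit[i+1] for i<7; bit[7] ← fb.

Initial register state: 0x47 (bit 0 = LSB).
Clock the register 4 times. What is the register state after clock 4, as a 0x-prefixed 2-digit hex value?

reg_0 = 0x47
clock 1: out=1, reg = 0x23
clock 2: out=1, reg = 0x91
clock 3: out=1, reg = 0x48
clock 4: out=0, reg = 0x24

0x24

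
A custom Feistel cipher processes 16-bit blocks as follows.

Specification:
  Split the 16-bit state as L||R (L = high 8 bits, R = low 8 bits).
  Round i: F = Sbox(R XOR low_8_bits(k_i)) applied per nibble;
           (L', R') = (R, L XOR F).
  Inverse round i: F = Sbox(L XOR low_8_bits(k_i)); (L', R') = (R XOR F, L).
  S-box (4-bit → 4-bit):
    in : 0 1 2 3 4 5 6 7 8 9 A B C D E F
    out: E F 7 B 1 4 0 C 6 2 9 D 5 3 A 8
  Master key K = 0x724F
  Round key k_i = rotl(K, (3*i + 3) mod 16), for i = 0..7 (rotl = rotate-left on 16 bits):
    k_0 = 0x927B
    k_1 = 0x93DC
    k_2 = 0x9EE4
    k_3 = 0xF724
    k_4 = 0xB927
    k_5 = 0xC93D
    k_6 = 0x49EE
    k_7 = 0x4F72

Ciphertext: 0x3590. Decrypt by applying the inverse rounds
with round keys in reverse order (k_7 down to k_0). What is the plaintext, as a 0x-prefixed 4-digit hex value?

0xE20D

s_0 = ciphertext = 0x3590
s_1 = InvRound(s_0, k_7) = 0x8C35
s_2 = InvRound(s_1, k_6) = 0x328C
s_3 = InvRound(s_2, k_5) = 0x6432
s_4 = InvRound(s_3, k_4) = 0x2964
s_5 = InvRound(s_4, k_3) = 0x8729
s_6 = InvRound(s_5, k_2) = 0x2287
s_7 = InvRound(s_6, k_1) = 0x0D22
s_8 = InvRound(s_7, k_0) = 0xE20D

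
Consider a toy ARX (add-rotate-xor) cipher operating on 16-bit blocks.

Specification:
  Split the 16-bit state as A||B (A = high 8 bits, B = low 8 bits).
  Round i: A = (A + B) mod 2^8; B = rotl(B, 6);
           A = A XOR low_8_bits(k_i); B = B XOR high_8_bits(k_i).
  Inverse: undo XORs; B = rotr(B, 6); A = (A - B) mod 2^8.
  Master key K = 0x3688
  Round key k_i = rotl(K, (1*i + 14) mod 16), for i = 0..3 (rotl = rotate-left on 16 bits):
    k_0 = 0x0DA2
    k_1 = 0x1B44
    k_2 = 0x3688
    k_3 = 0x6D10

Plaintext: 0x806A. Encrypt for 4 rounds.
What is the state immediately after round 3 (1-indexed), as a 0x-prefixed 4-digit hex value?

s_0 = plaintext = 0x806A
s_1 = Round(s_0, k_0) = 0x4897
s_2 = Round(s_1, k_1) = 0x9BFE
s_3 = Round(s_2, k_2) = 0x1189
s_4 = Round(s_3, k_3) = 0x8A0F

0x1189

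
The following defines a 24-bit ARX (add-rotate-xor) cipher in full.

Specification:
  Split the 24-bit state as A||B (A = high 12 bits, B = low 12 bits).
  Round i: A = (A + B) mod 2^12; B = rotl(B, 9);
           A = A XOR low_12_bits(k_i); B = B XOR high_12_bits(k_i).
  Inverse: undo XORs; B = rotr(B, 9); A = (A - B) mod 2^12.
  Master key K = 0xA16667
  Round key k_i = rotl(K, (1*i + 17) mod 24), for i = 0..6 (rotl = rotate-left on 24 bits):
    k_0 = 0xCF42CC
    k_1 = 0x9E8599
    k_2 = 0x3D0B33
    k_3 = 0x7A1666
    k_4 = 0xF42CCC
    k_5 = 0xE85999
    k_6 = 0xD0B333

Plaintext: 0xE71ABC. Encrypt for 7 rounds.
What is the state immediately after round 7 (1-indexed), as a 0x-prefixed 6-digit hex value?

0xBDB156

s_0 = plaintext = 0xE71ABC
s_1 = Round(s_0, k_0) = 0xBE15A3
s_2 = Round(s_1, k_1) = 0x41DF5C
s_3 = Round(s_2, k_2) = 0x84AA3B
s_4 = Round(s_3, k_3) = 0x4E30E6
s_5 = Round(s_4, k_4) = 0x90535E
s_6 = Round(s_5, k_5) = 0x5FA2EE
s_7 = Round(s_6, k_6) = 0xBDB156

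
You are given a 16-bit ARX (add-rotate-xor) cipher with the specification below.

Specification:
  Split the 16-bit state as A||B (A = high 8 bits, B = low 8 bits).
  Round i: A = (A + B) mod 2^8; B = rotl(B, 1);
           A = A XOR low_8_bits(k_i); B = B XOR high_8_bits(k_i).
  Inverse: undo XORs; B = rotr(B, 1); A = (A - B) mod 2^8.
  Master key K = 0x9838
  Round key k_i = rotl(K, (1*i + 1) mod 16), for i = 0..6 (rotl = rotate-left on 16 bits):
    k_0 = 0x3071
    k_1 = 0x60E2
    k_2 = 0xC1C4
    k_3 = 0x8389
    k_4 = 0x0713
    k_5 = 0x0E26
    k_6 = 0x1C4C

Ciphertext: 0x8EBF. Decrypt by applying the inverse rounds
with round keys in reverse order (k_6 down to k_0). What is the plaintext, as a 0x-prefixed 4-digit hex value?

0xA447

s_0 = ciphertext = 0x8EBF
s_1 = InvRound(s_0, k_6) = 0xF1D1
s_2 = InvRound(s_1, k_5) = 0xE8EF
s_3 = InvRound(s_2, k_4) = 0x8774
s_4 = InvRound(s_3, k_3) = 0x13FB
s_5 = InvRound(s_4, k_2) = 0xBA1D
s_6 = InvRound(s_5, k_1) = 0x9ABE
s_7 = InvRound(s_6, k_0) = 0xA447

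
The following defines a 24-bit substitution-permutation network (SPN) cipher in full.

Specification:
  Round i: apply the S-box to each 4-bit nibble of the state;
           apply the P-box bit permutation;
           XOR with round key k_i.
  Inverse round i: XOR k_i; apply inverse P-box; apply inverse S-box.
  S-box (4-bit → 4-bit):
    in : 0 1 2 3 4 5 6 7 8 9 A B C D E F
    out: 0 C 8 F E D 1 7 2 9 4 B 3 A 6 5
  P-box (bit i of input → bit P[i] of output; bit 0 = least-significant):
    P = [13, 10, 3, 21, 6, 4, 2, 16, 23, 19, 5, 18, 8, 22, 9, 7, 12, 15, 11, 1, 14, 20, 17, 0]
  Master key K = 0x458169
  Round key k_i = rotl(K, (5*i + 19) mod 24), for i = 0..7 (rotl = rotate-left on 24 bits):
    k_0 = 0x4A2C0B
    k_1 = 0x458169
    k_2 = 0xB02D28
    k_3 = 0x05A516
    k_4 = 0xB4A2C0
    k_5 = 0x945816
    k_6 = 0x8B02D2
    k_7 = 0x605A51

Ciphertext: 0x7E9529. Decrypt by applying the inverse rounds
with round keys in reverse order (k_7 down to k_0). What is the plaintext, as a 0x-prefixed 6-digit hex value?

0x79DA6E

s_0 = ciphertext = 0x7E9529
s_1 = InvRound(s_0, k_7) = 0x7EF4CE
s_2 = InvRound(s_1, k_6) = 0xCCE943
s_3 = InvRound(s_2, k_5) = 0xDCC876
s_4 = InvRound(s_3, k_4) = 0x614EE9
s_5 = InvRound(s_4, k_3) = 0x943175
s_6 = InvRound(s_5, k_2) = 0x2F0274
s_7 = InvRound(s_6, k_1) = 0x1878E1
s_8 = InvRound(s_7, k_0) = 0x79DA6E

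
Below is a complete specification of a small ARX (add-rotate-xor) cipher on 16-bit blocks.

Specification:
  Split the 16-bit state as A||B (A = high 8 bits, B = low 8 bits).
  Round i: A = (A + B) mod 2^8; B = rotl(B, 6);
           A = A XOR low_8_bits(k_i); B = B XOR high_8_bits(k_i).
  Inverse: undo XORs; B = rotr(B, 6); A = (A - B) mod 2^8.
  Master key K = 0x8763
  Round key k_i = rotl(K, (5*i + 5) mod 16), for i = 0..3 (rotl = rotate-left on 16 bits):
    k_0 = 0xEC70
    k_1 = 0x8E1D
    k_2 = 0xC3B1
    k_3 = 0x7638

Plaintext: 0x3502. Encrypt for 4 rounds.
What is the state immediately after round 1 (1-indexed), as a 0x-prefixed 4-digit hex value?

s_0 = plaintext = 0x3502
s_1 = Round(s_0, k_0) = 0x476C
s_2 = Round(s_1, k_1) = 0xAE95
s_3 = Round(s_2, k_2) = 0xF2A6
s_4 = Round(s_3, k_3) = 0xA0DF

0x476C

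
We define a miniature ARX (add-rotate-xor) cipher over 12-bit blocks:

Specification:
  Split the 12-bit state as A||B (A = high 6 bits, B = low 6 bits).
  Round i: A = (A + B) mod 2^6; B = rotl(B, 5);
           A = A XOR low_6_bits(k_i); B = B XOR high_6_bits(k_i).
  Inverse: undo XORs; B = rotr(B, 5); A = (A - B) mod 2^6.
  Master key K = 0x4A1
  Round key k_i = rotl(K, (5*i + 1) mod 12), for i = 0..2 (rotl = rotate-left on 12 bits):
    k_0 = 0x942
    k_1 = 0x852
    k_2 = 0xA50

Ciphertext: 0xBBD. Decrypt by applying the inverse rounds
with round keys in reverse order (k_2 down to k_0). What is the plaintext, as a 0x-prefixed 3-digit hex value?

0x06F

s_0 = ciphertext = 0xBBD
s_1 = InvRound(s_0, k_2) = 0x5A8
s_2 = InvRound(s_1, k_1) = 0xC92
s_3 = InvRound(s_2, k_0) = 0x06F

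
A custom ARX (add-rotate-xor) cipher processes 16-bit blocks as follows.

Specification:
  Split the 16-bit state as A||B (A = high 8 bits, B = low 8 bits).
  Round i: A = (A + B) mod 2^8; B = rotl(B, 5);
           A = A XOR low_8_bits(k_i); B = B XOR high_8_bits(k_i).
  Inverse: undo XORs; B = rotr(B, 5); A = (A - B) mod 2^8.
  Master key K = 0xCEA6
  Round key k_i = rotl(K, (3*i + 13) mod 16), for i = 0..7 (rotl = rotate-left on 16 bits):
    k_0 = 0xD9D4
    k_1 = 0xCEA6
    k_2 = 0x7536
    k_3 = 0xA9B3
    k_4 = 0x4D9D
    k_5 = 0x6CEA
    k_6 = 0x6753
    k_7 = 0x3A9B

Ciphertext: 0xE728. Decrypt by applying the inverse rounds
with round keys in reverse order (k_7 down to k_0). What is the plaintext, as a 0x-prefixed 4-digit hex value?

0x58E4

s_0 = ciphertext = 0xE728
s_1 = InvRound(s_0, k_7) = 0xEC90
s_2 = InvRound(s_1, k_6) = 0x00BF
s_3 = InvRound(s_2, k_5) = 0x4C9E
s_4 = InvRound(s_3, k_4) = 0x339E
s_5 = InvRound(s_4, k_3) = 0xC7B9
s_6 = InvRound(s_5, k_2) = 0x8B66
s_7 = InvRound(s_6, k_1) = 0xE845
s_8 = InvRound(s_7, k_0) = 0x58E4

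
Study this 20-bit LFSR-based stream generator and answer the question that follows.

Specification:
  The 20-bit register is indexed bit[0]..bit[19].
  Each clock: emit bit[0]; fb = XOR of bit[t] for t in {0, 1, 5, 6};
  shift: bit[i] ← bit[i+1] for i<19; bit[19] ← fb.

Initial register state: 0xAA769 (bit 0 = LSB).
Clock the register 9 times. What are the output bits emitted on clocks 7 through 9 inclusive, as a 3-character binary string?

reg_0 = 0xAA769
clock 1: out=1, reg = 0xD53B4
clock 2: out=0, reg = 0xEA9DA
clock 3: out=0, reg = 0x754ED
clock 4: out=1, reg = 0xBAA76
clock 5: out=0, reg = 0xDD53B
clock 6: out=1, reg = 0xEEA9D
clock 7: out=1, reg = 0xF754E
clock 8: out=0, reg = 0x7BAA7
clock 9: out=1, reg = 0xBDD53

101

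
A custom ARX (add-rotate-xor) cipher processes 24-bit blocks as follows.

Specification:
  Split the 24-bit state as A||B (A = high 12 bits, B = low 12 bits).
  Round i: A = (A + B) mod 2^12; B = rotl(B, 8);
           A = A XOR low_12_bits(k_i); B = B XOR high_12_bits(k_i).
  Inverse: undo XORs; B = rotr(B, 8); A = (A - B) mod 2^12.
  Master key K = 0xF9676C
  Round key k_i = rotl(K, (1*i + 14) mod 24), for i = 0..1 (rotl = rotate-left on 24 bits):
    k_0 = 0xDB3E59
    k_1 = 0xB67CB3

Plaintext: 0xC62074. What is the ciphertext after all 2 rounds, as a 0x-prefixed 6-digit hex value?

0x0F0FFC

s_0 = plaintext = 0xC62074
s_1 = Round(s_0, k_0) = 0x28F9B4
s_2 = Round(s_1, k_1) = 0x0F0FFC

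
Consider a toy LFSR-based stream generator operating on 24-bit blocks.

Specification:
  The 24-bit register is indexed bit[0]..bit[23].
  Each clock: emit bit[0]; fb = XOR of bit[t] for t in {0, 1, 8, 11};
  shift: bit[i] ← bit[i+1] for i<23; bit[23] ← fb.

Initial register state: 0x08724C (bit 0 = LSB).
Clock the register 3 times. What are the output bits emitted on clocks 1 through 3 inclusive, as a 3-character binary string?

001

reg_0 = 0x08724C
clock 1: out=0, reg = 0x043926
clock 2: out=0, reg = 0x821C93
clock 3: out=1, reg = 0xC10E49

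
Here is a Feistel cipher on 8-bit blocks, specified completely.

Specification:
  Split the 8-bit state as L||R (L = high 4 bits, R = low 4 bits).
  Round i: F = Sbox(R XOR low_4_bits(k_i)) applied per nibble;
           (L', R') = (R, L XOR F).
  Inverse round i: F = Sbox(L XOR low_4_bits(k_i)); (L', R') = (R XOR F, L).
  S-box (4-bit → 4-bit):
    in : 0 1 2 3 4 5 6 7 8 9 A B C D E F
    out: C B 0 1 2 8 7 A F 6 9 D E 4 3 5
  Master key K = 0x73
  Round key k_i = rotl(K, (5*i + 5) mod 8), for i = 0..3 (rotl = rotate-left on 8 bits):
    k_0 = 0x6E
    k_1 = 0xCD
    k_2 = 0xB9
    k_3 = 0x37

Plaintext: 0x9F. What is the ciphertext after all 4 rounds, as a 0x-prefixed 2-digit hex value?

s_0 = plaintext = 0x9F
s_1 = Round(s_0, k_0) = 0xF2
s_2 = Round(s_1, k_1) = 0x2A
s_3 = Round(s_2, k_2) = 0xA3
s_4 = Round(s_3, k_3) = 0x38

0x38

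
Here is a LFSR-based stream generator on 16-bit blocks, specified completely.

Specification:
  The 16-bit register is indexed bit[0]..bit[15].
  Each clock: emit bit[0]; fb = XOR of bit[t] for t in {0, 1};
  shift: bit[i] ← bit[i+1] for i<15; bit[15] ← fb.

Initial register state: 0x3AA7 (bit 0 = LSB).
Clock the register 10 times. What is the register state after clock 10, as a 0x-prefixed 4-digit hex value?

0xFD0E

reg_0 = 0x3AA7
clock 1: out=1, reg = 0x1D53
clock 2: out=1, reg = 0x0EA9
clock 3: out=1, reg = 0x8754
clock 4: out=0, reg = 0x43AA
clock 5: out=0, reg = 0xA1D5
clock 6: out=1, reg = 0xD0EA
clock 7: out=0, reg = 0xE875
clock 8: out=1, reg = 0xF43A
clock 9: out=0, reg = 0xFA1D
clock 10: out=1, reg = 0xFD0E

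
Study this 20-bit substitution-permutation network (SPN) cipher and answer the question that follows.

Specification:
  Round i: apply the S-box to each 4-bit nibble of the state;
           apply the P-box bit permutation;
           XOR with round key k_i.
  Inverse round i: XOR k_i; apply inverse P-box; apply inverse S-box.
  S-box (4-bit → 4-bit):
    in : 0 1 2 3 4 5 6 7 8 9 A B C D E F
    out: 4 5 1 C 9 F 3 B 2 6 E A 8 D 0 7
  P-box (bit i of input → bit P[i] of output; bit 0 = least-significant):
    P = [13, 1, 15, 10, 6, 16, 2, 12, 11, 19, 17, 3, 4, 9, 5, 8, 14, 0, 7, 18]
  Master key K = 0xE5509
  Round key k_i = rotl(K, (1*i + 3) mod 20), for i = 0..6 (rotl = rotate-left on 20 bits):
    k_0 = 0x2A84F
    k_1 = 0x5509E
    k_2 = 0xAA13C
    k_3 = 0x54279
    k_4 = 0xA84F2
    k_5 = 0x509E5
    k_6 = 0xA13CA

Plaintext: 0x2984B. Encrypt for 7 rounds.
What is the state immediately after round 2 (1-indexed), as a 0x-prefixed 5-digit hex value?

s_0 = plaintext = 0x2984B
s_1 = Round(s_0, k_0) = 0xAFE2D
s_2 = Round(s_1, k_1) = 0x1F66F
s_3 = Round(s_2, k_2) = 0x34BCE
s_4 = Round(s_3, k_3) = 0x953E1
s_5 = Round(s_4, k_4) = 0x8274B
s_6 = Round(s_5, k_5) = 0xD15BE
s_7 = Round(s_6, k_6) = 0x54B72

0x1F66F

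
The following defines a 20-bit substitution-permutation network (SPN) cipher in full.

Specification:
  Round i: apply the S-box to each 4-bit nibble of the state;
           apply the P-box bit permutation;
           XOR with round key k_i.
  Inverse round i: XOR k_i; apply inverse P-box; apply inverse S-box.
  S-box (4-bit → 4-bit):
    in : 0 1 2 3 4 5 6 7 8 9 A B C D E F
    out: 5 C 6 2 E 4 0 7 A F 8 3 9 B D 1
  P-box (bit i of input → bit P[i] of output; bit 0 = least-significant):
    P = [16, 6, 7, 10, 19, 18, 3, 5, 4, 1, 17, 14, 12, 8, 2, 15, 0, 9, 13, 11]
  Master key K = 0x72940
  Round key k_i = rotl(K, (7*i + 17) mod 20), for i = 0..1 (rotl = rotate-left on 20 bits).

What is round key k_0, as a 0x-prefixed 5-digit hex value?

K = 0x72940
k_0 = rotl(K, (7*0+17) mod 20) = rotl(K, 17) = 0x0E528

0x0E528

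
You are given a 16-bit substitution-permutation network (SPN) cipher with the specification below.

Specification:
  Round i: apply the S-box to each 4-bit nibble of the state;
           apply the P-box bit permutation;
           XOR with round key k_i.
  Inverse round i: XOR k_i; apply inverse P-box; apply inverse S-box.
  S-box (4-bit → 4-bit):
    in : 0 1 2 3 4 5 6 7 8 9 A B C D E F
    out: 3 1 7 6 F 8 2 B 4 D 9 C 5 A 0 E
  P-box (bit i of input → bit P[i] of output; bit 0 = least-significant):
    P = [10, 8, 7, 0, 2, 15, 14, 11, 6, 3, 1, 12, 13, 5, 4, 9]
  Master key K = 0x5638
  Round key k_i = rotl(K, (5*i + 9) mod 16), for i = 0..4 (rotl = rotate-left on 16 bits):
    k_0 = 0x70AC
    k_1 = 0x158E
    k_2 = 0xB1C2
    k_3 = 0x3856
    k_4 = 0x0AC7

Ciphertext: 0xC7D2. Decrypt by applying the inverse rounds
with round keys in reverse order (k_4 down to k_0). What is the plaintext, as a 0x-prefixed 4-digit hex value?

s_0 = ciphertext = 0xC7D2
s_1 = InvRound(s_0, k_4) = 0x8E47
s_2 = InvRound(s_1, k_3) = 0x956A
s_3 = InvRound(s_2, k_2) = 0x06EC
s_4 = InvRound(s_3, k_1) = 0xD9E6
s_5 = InvRound(s_4, k_0) = 0x12D6

0x12D6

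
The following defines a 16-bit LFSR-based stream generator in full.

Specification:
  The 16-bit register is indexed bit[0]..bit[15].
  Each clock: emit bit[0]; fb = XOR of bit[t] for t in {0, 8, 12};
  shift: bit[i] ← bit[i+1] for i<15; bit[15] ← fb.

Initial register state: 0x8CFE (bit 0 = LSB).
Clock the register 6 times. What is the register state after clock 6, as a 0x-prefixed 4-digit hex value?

reg_0 = 0x8CFE
clock 1: out=0, reg = 0x467F
clock 2: out=1, reg = 0xA33F
clock 3: out=1, reg = 0x519F
clock 4: out=1, reg = 0xA8CF
clock 5: out=1, reg = 0xD467
clock 6: out=1, reg = 0x6A33

0x6A33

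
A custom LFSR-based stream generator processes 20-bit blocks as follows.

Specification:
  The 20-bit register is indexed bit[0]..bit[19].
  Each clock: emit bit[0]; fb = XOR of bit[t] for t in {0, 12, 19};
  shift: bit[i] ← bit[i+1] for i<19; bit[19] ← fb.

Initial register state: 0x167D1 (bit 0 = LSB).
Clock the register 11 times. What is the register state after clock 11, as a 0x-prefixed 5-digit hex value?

0x37A2C

reg_0 = 0x167D1
clock 1: out=1, reg = 0x8B3E8
clock 2: out=0, reg = 0x459F4
clock 3: out=0, reg = 0xA2CFA
clock 4: out=0, reg = 0xD167D
clock 5: out=1, reg = 0xE8B3E
clock 6: out=0, reg = 0xF459F
clock 7: out=1, reg = 0x7A2CF
clock 8: out=1, reg = 0xBD167
clock 9: out=1, reg = 0xDE8B3
clock 10: out=1, reg = 0x6F459
clock 11: out=1, reg = 0x37A2C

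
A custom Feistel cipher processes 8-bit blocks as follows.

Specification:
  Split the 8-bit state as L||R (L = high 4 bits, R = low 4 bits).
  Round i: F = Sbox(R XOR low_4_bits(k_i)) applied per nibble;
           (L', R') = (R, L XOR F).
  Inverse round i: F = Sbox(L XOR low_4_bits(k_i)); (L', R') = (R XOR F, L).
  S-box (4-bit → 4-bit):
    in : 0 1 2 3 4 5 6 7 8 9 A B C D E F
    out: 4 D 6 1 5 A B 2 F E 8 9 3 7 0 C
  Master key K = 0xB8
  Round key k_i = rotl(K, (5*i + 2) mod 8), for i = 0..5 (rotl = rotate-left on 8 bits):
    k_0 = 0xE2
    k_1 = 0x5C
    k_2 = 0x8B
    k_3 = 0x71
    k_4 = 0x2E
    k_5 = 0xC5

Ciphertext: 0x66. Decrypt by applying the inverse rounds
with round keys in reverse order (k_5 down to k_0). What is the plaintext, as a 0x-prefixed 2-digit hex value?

s_0 = ciphertext = 0x66
s_1 = InvRound(s_0, k_5) = 0x76
s_2 = InvRound(s_1, k_4) = 0x87
s_3 = InvRound(s_2, k_3) = 0x98
s_4 = InvRound(s_3, k_2) = 0xE9
s_5 = InvRound(s_4, k_1) = 0xFE
s_6 = InvRound(s_5, k_0) = 0x9F

0x9F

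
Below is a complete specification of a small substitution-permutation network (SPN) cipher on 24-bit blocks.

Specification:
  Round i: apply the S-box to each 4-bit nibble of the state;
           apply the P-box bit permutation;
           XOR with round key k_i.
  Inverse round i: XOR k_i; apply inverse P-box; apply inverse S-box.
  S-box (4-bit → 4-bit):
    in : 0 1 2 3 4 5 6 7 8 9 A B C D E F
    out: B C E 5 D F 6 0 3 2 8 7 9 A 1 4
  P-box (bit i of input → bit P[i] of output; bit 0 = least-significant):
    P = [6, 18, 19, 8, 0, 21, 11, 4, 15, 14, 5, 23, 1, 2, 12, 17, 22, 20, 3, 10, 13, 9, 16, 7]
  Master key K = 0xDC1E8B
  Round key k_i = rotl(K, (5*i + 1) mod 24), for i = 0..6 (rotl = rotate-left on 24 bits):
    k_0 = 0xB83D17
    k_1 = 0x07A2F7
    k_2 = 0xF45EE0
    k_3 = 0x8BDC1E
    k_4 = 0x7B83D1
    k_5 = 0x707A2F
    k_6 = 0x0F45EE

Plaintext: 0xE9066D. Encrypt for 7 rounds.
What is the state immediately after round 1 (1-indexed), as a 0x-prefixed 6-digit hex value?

0x8E5431

s_0 = plaintext = 0xE9066D
s_1 = Round(s_0, k_0) = 0x8E5431
s_2 = Round(s_1, k_1) = 0xCD19D0
s_3 = Round(s_2, k_2) = 0xC22B30
s_4 = Round(s_3, k_3) = 0x9D21F3
s_5 = Round(s_4, k_4) = 0xE19DB5
s_6 = Round(s_5, k_5) = 0xDC1762
s_7 = Round(s_6, k_6) = 0x615A6E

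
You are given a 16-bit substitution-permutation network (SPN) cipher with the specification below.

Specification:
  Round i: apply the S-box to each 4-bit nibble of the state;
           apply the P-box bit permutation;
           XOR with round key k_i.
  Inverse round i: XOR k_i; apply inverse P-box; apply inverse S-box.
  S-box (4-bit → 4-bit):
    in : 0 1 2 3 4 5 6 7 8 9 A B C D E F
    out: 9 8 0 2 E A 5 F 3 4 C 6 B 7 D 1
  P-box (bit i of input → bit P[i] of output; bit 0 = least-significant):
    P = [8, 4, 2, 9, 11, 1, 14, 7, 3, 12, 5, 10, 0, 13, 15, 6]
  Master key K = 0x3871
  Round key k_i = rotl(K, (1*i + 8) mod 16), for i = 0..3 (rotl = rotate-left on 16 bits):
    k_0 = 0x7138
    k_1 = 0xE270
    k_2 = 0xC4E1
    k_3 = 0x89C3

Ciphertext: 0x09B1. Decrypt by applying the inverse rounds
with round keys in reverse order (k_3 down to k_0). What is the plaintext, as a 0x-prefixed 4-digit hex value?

0x9F68

s_0 = ciphertext = 0x09B1
s_1 = InvRound(s_0, k_3) = 0xA933
s_2 = InvRound(s_1, k_2) = 0x5178
s_3 = InvRound(s_2, k_1) = 0xB820
s_4 = InvRound(s_3, k_0) = 0x9F68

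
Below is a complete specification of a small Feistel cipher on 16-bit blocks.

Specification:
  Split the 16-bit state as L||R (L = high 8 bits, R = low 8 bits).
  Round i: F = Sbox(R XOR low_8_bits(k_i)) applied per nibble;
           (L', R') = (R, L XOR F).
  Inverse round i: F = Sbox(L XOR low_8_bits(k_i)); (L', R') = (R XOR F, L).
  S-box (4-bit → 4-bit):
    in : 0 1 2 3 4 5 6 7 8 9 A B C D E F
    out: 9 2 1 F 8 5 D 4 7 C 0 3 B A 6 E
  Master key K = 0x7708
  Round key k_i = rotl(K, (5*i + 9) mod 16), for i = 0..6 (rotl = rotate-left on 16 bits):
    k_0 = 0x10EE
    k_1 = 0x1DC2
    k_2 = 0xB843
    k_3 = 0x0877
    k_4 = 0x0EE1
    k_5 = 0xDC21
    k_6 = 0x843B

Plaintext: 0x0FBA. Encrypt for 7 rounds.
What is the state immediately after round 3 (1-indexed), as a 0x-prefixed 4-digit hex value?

0x7FAC

s_0 = plaintext = 0x0FBA
s_1 = Round(s_0, k_0) = 0xBA57
s_2 = Round(s_1, k_1) = 0x577F
s_3 = Round(s_2, k_2) = 0x7FAC
s_4 = Round(s_3, k_3) = 0xACDC
s_5 = Round(s_4, k_4) = 0xDC56
s_6 = Round(s_5, k_5) = 0x5698
s_7 = Round(s_6, k_6) = 0x9859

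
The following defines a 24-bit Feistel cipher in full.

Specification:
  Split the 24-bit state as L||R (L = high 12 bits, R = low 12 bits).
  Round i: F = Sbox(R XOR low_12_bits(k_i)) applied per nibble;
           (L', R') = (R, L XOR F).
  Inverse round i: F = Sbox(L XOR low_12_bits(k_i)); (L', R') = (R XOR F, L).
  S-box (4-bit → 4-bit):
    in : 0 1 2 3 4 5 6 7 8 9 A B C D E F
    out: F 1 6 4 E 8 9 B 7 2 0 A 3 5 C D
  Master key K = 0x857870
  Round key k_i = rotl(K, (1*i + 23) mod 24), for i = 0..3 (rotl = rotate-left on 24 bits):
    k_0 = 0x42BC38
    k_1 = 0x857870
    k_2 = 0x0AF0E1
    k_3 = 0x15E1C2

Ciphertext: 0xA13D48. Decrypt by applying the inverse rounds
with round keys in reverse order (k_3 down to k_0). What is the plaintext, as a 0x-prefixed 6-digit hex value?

s_0 = ciphertext = 0xA13D48
s_1 = InvRound(s_0, k_3) = 0x719A13
s_2 = InvRound(s_1, k_2) = 0x1C4719
s_3 = InvRound(s_2, k_1) = 0x5B71C4
s_4 = InvRound(s_3, k_0) = 0x3B95B7

0x3B95B7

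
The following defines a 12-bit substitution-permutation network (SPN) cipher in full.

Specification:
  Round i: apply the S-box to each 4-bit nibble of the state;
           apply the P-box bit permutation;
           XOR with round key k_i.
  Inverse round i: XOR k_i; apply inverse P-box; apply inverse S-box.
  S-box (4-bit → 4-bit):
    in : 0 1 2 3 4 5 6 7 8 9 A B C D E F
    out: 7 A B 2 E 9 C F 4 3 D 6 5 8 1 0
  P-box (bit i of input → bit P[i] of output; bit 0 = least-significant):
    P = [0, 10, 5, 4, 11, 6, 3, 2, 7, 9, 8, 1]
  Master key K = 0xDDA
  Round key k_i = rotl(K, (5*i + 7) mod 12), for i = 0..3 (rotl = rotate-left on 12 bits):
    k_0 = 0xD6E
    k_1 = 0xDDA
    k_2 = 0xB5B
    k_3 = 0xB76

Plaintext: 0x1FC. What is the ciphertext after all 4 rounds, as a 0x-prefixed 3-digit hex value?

0xC6A

s_0 = plaintext = 0x1FC
s_1 = Round(s_0, k_0) = 0xF4D
s_2 = Round(s_1, k_1) = 0xD86
s_3 = Round(s_2, k_2) = 0xB61
s_4 = Round(s_3, k_3) = 0xC6A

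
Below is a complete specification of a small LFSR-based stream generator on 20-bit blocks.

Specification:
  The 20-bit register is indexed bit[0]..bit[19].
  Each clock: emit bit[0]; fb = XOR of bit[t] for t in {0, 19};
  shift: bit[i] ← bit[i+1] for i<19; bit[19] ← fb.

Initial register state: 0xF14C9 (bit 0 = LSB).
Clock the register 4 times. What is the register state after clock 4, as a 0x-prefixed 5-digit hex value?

reg_0 = 0xF14C9
clock 1: out=1, reg = 0x78A64
clock 2: out=0, reg = 0x3C532
clock 3: out=0, reg = 0x1E299
clock 4: out=1, reg = 0x8F14C

0x8F14C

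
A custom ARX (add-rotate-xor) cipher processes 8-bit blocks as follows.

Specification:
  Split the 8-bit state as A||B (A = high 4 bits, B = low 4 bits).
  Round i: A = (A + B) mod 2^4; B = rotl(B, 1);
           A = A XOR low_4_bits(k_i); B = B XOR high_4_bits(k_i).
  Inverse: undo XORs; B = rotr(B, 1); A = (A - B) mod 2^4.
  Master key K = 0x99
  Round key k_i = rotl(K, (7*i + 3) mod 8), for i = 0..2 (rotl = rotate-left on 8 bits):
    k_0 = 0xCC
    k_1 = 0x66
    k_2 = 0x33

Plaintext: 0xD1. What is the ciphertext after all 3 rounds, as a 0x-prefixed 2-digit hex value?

0x24

s_0 = plaintext = 0xD1
s_1 = Round(s_0, k_0) = 0x2E
s_2 = Round(s_1, k_1) = 0x6B
s_3 = Round(s_2, k_2) = 0x24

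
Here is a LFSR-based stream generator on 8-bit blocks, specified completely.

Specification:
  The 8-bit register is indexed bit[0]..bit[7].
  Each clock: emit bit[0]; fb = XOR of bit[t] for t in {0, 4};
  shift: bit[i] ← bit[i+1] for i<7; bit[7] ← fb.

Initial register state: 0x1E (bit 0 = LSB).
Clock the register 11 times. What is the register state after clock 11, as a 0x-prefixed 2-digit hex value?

reg_0 = 0x1E
clock 1: out=0, reg = 0x8F
clock 2: out=1, reg = 0xC7
clock 3: out=1, reg = 0xE3
clock 4: out=1, reg = 0xF1
clock 5: out=1, reg = 0x78
clock 6: out=0, reg = 0xBC
clock 7: out=0, reg = 0xDE
clock 8: out=0, reg = 0xEF
clock 9: out=1, reg = 0xF7
clock 10: out=1, reg = 0x7B
clock 11: out=1, reg = 0x3D

0x3D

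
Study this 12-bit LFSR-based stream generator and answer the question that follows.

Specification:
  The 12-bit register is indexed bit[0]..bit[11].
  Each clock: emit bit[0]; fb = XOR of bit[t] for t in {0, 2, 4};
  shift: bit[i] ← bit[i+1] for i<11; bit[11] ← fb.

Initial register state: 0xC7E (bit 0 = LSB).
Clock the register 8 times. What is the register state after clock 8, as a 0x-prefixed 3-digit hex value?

reg_0 = 0xC7E
clock 1: out=0, reg = 0x63F
clock 2: out=1, reg = 0xB1F
clock 3: out=1, reg = 0xD8F
clock 4: out=1, reg = 0x6C7
clock 5: out=1, reg = 0x363
clock 6: out=1, reg = 0x9B1
clock 7: out=1, reg = 0x4D8
clock 8: out=0, reg = 0xA6C

0xA6C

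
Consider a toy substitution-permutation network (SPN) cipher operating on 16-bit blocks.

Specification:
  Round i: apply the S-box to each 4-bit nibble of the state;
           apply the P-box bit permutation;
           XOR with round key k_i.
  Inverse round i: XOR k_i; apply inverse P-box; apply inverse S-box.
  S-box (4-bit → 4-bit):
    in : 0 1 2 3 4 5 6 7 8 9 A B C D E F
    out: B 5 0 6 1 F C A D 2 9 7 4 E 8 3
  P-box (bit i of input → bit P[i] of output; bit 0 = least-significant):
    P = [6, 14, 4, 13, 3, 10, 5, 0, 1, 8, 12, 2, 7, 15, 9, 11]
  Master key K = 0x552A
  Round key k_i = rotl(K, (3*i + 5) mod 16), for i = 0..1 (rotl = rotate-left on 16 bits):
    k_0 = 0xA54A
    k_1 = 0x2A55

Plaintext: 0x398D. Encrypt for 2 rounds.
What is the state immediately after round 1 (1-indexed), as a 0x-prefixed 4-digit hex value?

s_0 = plaintext = 0x398D
s_1 = Round(s_0, k_0) = 0x4673
s_2 = Round(s_1, k_1) = 0x7EC0

0x4673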